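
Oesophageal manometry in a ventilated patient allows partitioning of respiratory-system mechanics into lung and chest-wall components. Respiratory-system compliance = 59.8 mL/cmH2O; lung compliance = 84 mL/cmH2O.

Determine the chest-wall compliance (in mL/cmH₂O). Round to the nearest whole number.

208

1/Ccw = 1/Crs − 1/CL.
1/Ccw = 1/59.8 − 1/84 = 0.004818.
Ccw = 207.56 mL/cmH2O.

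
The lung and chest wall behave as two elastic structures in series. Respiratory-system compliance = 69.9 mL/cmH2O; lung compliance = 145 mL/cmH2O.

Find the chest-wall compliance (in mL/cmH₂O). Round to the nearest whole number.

1/Ccw = 1/Crs − 1/CL.
1/Ccw = 1/69.9 − 1/145 = 0.00741.
Ccw = 134.95 mL/cmH2O.

135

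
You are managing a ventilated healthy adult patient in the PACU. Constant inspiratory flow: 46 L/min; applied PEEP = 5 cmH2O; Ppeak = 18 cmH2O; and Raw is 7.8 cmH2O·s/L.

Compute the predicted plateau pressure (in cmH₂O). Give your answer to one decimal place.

Flow: 46 L/min ÷ 60 = 0.7667 L/s.
Pplat = PIP − Raw × flow = 18 − 7.8 × 0.7667 = 18 − 5.98 = 12.02 cmH2O.

12.0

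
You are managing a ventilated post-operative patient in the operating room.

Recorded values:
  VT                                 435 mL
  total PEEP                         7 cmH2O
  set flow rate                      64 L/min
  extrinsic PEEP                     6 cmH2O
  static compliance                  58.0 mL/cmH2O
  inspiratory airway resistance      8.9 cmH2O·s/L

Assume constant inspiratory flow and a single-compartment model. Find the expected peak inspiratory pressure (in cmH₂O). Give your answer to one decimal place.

24.0

Flow: 64 L/min ÷ 60 = 1.0667 L/s.
Total PEEP = 7 cmH2O (set 6 + intrinsic 1); this is the baseline alveolar pressure.
Equation of motion (constant flow): PIP = Vt/C + R·V̇ + PEEP.
PIP = 435/58.0 + 8.9×1.0667 + 7 = 7.5 + 9.494 + 7 = 23.994 cmH2O.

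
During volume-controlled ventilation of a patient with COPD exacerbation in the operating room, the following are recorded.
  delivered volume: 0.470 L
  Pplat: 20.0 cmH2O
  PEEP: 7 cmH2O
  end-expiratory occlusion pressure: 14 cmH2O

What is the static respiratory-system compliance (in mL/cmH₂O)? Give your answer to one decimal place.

78.3

End-expiratory occlusion gives total PEEP = 14 cmH2O (intrinsic PEEP = 14 − 7 = 7). Use total PEEP for the elastic gradient.
Cstat = Vt / (Pplat − PEEPtotal) = 470 / (20.0 − 14) = 470 / 6.0 = 78.333 mL/cmH2O.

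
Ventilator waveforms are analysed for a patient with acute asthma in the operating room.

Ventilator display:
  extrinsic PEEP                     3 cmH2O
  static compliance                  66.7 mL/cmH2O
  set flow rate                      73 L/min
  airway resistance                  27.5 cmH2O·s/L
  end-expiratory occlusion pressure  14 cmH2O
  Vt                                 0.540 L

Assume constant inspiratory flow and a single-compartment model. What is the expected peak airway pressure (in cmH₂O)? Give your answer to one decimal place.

Flow: 73 L/min ÷ 60 = 1.2167 L/s.
Total PEEP = 14 cmH2O (set 3 + intrinsic 11); this is the baseline alveolar pressure.
Equation of motion (constant flow): PIP = Vt/C + R·V̇ + PEEP.
PIP = 540/66.7 + 27.5×1.2167 + 14 = 8.096 + 33.459 + 14 = 55.555 cmH2O.

55.6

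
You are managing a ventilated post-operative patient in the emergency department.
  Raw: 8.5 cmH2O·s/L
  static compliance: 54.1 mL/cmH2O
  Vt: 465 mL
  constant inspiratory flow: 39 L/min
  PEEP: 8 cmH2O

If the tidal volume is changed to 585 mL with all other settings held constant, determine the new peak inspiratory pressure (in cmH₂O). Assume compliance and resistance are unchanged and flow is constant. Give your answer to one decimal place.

24.3

Flow: 39 L/min ÷ 60 = 0.65 L/s.
PIP = Vt/C + R·V̇ + PEEP (constant-flow equation of motion).
Only the elastic term changes: ΔPIP = ΔVt / C = (585 − 465) / 54.1 = 2.218 cmH2O.
Original PIP = 465/54.1 + 8.5×0.65 + 8 = 22.12 cmH2O; new PIP = 22.12 + (2.218) = 24.338 cmH2O.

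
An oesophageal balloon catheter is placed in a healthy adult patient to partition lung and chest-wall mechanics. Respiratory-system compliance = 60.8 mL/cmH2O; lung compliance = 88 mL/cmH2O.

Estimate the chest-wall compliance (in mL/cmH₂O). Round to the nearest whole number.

1/Ccw = 1/Crs − 1/CL.
1/Ccw = 1/60.8 − 1/88 = 0.005084.
Ccw = 196.7 mL/cmH2O.

197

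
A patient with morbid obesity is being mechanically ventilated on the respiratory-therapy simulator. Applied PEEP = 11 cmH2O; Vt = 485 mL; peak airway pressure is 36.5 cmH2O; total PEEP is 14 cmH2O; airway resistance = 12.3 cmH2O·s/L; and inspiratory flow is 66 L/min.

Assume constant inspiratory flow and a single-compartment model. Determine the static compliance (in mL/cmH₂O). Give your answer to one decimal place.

Flow: 66 L/min ÷ 60 = 1.1 L/s.
Total PEEP = 14 cmH2O (set 11 + intrinsic 3); this is the baseline alveolar pressure.
Equation of motion (constant flow): PIP = Vt/C + R·V̇ + PEEP.
Vt/C = PIP − R·V̇ − PEEP = 36.5 − 12.3×1.1 − 14 = 36.5 − 13.53 − 14 = 8.97 cmH2O.
C = Vt / 8.97 = 485 / 8.97 = 54.069 mL/cmH2O.

54.1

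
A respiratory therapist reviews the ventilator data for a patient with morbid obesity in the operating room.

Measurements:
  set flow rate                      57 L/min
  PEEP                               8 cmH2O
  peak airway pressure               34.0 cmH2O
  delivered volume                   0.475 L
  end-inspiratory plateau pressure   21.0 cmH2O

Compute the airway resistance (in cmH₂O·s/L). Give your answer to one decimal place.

13.7

Flow: 57 L/min ÷ 60 = 0.95 L/s.
Raw = (PIP − Pplat) / flow = (34.0 − 21.0) / 0.95 = 13.0 / 0.95 = 13.684 cmH2O·s/L.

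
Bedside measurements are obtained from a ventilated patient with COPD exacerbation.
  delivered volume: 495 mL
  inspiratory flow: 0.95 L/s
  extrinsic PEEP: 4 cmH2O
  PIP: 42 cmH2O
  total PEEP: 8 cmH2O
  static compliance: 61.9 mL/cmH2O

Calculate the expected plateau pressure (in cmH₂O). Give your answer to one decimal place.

16.0

End-expiratory occlusion gives total PEEP = 8 cmH2O (intrinsic PEEP = 8 − 4 = 4). Use total PEEP for the elastic gradient.
Pplat = PEEPtotal + Vt / Cstat = 8 + 495 / 61.9 = 8 + 7.997 = 15.997 cmH2O.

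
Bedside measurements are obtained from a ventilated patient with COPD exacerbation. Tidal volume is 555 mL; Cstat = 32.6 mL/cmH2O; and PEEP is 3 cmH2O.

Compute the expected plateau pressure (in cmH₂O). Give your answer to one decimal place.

Pplat = PEEP + Vt / Cstat = 3 + 555 / 32.6 = 3 + 17.025 = 20.025 cmH2O.

20.0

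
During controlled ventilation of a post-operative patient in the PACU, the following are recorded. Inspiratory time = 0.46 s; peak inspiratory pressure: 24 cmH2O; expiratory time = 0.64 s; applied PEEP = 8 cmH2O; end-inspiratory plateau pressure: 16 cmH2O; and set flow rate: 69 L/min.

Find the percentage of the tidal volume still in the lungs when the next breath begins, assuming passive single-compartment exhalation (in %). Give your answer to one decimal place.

Flow: 69 L/min ÷ 60 = 1.15 L/s.
Vt = flow × Ti = 1.15 L/s × 0.46 s × 1000 mL/L = 529.0 mL.
R = (PIP − Pplat)/V̇ = (24 − 16) / 1.15 = 8.0/1.15 = 6.957 cmH2O·s/L.
C = Vt/(Pplat − PEEP) = 529.0 / (16 − 8) = 529.0/8.0 = 66.125 mL/cmH2O.
τ = R × C = 6.957 × 0.06613 L/cmH2O = 0.4601 s.
Fraction remaining at end-expiration = e^(−Te/τ) = e^(−0.64/0.4601) = 0.2488 → 24.88%.

24.9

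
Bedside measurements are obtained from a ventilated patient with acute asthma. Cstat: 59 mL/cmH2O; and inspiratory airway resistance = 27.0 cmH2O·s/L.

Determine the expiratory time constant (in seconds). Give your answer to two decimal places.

τ = R × C = 27.0 × 59 mL/cmH2O = 27.0 × 0.059 L/cmH2O = 1.593 s.

1.59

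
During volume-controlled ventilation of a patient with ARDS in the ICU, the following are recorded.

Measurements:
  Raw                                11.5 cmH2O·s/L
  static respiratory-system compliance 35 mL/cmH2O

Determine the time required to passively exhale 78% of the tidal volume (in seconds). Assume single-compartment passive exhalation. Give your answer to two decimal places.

τ = R × C = 11.5 × 35 mL/cmH2O = 11.5 × 0.035 L/cmH2O = 0.4025 s.
Exhaled fraction f = 1 − e^(−t/τ) → t = −τ·ln(1 − f) = −0.4025·ln(0.22) = 0.6094 s.

0.61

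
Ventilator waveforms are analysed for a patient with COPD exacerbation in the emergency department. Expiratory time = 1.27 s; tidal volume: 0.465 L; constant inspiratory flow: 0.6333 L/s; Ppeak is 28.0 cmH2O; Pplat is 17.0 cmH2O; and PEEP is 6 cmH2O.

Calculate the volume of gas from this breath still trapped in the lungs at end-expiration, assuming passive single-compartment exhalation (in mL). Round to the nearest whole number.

82

R = (PIP − Pplat)/V̇ = (28.0 − 17.0) / 0.6333 = 11.0/0.6333 = 17.369 cmH2O·s/L.
C = Vt/(Pplat − PEEP) = 465.0 / (17.0 − 6) = 465.0/11.0 = 42.273 mL/cmH2O.
τ = R × C = 17.369 × 0.04227 L/cmH2O = 0.7342 s.
Fraction remaining = e^(−Te/τ) = e^(−1.27/0.7342) = 0.1773.
Trapped volume = 465.0 × 0.1773 = 82.445 mL.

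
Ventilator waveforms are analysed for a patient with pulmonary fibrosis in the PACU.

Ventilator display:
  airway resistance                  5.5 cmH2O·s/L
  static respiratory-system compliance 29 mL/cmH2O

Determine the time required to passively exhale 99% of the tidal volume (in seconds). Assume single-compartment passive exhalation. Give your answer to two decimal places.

0.73

τ = R × C = 5.5 × 29 mL/cmH2O = 5.5 × 0.029 L/cmH2O = 0.1595 s.
Exhaled fraction f = 1 − e^(−t/τ) → t = −τ·ln(1 − f) = −0.1595·ln(0.01) = 0.7345 s.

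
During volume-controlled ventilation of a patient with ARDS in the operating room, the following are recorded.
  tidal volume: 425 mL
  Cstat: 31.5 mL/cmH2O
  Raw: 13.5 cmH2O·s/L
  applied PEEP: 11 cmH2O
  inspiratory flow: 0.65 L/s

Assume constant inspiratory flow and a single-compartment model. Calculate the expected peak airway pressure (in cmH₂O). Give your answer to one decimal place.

33.3

Equation of motion (constant flow): PIP = Vt/C + R·V̇ + PEEP.
PIP = 425/31.5 + 13.5×0.65 + 11 = 13.492 + 8.775 + 11 = 33.267 cmH2O.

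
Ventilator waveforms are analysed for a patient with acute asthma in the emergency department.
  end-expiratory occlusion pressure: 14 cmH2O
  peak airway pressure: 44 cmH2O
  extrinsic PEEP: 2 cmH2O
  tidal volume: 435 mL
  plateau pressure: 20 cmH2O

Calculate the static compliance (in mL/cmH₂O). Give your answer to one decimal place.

End-expiratory occlusion gives total PEEP = 14 cmH2O (intrinsic PEEP = 14 − 2 = 12). Use total PEEP for the elastic gradient.
Cstat = Vt / (Pplat − PEEPtotal) = 435 / (20 − 14) = 435 / 6.0 = 72.5 mL/cmH2O.

72.5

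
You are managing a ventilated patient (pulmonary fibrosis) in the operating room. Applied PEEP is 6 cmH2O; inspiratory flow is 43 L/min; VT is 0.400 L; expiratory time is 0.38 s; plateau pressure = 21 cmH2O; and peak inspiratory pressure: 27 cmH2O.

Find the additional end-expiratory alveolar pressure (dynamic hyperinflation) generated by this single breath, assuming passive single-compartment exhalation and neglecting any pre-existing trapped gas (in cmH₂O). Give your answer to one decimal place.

2.7

Flow: 43 L/min ÷ 60 = 0.7167 L/s.
R = (PIP − Pplat)/V̇ = (27 − 21) / 0.7167 = 6.0/0.7167 = 8.372 cmH2O·s/L.
C = Vt/(Pplat − PEEP) = 400.0 / (21 − 6) = 400.0/15.0 = 26.667 mL/cmH2O.
τ = R × C = 8.372 × 0.02667 L/cmH2O = 0.2233 s.
Fraction remaining = e^(−Te/τ) = e^(−0.38/0.2233) = 0.1824; trapped volume = 400.0 × 0.1824 = 72.96 mL.
Additional alveolar pressure from trapping ≈ V_trapped / C = 72.96 / 26.667 = 2.736 cmH2O.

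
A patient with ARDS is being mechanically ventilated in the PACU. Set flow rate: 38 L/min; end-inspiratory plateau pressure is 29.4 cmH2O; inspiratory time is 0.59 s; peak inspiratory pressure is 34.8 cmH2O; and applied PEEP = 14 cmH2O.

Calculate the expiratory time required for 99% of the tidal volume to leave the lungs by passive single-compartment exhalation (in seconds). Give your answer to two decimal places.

0.95

Flow: 38 L/min ÷ 60 = 0.6333 L/s.
Vt = flow × Ti = 0.6333 L/s × 0.59 s × 1000 mL/L = 373.65 mL.
R = (PIP − Pplat)/V̇ = (34.8 − 29.4) / 0.6333 = 5.4/0.6333 = 8.527 cmH2O·s/L.
C = Vt/(Pplat − PEEP) = 373.65 / (29.4 − 14) = 373.65/15.4 = 24.263 mL/cmH2O.
τ = R × C = 8.527 × 0.02426 L/cmH2O = 0.2069 s.
t = −τ·ln(1 − 0.99) = −0.2069·ln(0.01) = 0.9528 s.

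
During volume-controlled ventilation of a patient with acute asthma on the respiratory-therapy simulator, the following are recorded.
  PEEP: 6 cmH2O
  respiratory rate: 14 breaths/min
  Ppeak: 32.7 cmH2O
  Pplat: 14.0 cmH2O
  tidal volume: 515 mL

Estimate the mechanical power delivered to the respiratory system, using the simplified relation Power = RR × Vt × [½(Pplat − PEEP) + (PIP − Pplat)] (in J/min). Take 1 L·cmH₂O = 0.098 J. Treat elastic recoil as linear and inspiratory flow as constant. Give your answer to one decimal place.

16.0

Per-breath work = Vt × [½(Pplat−PEEP) + (PIP−Pplat)] = 0.515 × [0.5×8.0 + 18.7] = 0.515 × 22.7 = 11.691 L·cmH2O.
Power = 14 × 11.691 = 163.67 L·cmH2O/min.
× 0.098 J/(L·cmH2O) → 16.04 J/min.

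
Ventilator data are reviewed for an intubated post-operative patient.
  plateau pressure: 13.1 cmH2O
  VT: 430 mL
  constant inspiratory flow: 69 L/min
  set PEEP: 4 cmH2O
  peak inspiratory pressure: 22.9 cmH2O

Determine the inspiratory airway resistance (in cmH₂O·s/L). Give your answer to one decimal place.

8.5

Flow: 69 L/min ÷ 60 = 1.15 L/s.
Raw = (PIP − Pplat) / flow = (22.9 − 13.1) / 1.15 = 9.8 / 1.15 = 8.522 cmH2O·s/L.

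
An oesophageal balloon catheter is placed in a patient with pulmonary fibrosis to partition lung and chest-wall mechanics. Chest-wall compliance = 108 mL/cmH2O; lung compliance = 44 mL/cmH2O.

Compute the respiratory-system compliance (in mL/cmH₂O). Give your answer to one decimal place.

Lung and chest wall are elastances in series: 1/Crs = 1/CL + 1/Ccw.
1/Crs = 1/44 + 1/108 = 0.03199.
Crs = 31.26 mL/cmH2O.

31.3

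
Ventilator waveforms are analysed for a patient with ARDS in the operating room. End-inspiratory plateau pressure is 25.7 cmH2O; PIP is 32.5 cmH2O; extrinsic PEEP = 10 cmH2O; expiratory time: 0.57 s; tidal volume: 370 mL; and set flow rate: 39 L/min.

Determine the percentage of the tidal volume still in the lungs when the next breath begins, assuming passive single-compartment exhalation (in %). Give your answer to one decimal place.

Flow: 39 L/min ÷ 60 = 0.65 L/s.
R = (PIP − Pplat)/V̇ = (32.5 − 25.7) / 0.65 = 6.8/0.65 = 10.462 cmH2O·s/L.
C = Vt/(Pplat − PEEP) = 370.0 / (25.7 − 10) = 370.0/15.7 = 23.567 mL/cmH2O.
τ = R × C = 10.462 × 0.02357 L/cmH2O = 0.2466 s.
Fraction remaining at end-expiration = e^(−Te/τ) = e^(−0.57/0.2466) = 0.09912 → 9.912%.

9.9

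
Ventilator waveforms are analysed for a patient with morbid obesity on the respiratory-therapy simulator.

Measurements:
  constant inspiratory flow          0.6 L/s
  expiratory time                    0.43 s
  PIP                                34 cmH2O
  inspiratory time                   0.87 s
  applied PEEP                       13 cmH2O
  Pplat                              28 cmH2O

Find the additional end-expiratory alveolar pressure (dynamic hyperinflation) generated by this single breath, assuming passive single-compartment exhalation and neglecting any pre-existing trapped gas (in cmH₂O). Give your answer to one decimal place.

4.4

Vt = flow × Ti = 0.6 L/s × 0.87 s × 1000 mL/L = 522.0 mL.
R = (PIP − Pplat)/V̇ = (34 − 28) / 0.6 = 6.0/0.6 = 10.0 cmH2O·s/L.
C = Vt/(Pplat − PEEP) = 522.0 / (28 − 13) = 522.0/15.0 = 34.8 mL/cmH2O.
τ = R × C = 10.0 × 0.0348 L/cmH2O = 0.348 s.
Fraction remaining = e^(−Te/τ) = e^(−0.43/0.348) = 0.2907; trapped volume = 522.0 × 0.2907 = 151.75 mL.
Additional alveolar pressure from trapping ≈ V_trapped / C = 151.75 / 34.8 = 4.361 cmH2O.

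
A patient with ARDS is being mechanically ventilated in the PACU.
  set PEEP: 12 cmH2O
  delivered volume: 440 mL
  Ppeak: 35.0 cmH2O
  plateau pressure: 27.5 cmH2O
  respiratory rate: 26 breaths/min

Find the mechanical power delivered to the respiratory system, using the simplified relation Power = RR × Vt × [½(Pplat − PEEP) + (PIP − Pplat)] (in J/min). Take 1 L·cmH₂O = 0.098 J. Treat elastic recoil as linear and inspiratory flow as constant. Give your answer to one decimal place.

17.1

Per-breath work = Vt × [½(Pplat−PEEP) + (PIP−Pplat)] = 0.440 × [0.5×15.5 + 7.5] = 0.440 × 15.25 = 6.71 L·cmH2O.
Power = 26 × 6.71 = 174.46 L·cmH2O/min.
× 0.098 J/(L·cmH2O) → 17.097 J/min.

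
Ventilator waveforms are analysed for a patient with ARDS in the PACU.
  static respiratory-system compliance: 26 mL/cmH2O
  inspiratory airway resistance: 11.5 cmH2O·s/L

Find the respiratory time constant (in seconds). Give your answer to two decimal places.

τ = R × C = 11.5 × 26 mL/cmH2O = 11.5 × 0.026 L/cmH2O = 0.299 s.

0.30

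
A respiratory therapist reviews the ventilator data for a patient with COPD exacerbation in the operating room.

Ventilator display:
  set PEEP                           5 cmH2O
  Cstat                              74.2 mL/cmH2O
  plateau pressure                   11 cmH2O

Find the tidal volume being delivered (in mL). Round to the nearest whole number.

445

Vt = Cstat × (Pplat − PEEP) = 74.2 × (11 − 5) = 74.2 × 6.0 = 445.2 mL.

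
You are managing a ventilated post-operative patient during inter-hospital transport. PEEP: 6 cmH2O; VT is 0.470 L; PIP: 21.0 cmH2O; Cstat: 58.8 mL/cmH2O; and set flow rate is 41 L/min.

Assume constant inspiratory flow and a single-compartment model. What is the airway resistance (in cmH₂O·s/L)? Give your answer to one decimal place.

Flow: 41 L/min ÷ 60 = 0.6833 L/s.
Equation of motion (constant flow): PIP = Vt/C + R·V̇ + PEEP.
R·V̇ = PIP − Vt/C − PEEP = 21.0 − 470/58.8 − 6 = 21.0 − 7.993 − 6 = 7.007 cmH2O.
R = 7.007 / 0.6833 = 10.255 cmH2O·s/L.

10.3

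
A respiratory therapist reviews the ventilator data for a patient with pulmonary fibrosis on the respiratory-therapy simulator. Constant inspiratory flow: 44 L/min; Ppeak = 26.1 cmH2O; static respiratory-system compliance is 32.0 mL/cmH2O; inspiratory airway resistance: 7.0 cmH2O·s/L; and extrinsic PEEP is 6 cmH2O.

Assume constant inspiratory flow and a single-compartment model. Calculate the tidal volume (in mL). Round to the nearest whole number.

Flow: 44 L/min ÷ 60 = 0.7333 L/s.
Equation of motion (constant flow): PIP = Vt/C + R·V̇ + PEEP.
Vt/C = PIP − R·V̇ − PEEP = 26.1 − 5.133 − 6 = 14.967 cmH2O.
Vt = C × 14.967 = 32.0 × 14.967 = 478.94 mL.

479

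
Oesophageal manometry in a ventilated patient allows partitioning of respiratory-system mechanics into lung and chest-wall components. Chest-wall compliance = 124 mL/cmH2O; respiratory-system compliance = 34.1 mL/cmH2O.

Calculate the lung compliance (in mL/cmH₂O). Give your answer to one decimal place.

1/CL = 1/Crs − 1/Ccw.
1/CL = 1/34.1 − 1/124 = 0.02126.
CL = 47.037 mL/cmH2O.

47.0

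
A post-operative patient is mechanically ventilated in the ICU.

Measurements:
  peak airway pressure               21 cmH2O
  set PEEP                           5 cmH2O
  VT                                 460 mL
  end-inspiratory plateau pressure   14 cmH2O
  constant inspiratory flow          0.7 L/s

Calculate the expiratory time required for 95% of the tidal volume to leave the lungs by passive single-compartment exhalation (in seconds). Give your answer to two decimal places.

1.53

R = (PIP − Pplat)/V̇ = (21 − 14) / 0.7 = 7.0/0.7 = 10.0 cmH2O·s/L.
C = Vt/(Pplat − PEEP) = 460.0 / (14 − 5) = 460.0/9.0 = 51.111 mL/cmH2O.
τ = R × C = 10.0 × 0.05111 L/cmH2O = 0.5111 s.
t = −τ·ln(1 − 0.95) = −0.5111·ln(0.05) = 1.531 s.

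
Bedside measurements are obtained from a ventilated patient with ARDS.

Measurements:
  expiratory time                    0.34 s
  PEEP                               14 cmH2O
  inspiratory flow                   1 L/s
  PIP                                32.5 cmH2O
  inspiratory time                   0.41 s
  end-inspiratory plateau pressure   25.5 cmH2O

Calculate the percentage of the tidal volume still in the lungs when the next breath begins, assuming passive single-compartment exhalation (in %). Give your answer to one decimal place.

Vt = flow × Ti = 1 L/s × 0.41 s × 1000 mL/L = 410.0 mL.
R = (PIP − Pplat)/V̇ = (32.5 − 25.5) / 1 = 7.0/1 = 7.0 cmH2O·s/L.
C = Vt/(Pplat − PEEP) = 410.0 / (25.5 − 14) = 410.0/11.5 = 35.652 mL/cmH2O.
τ = R × C = 7.0 × 0.03565 L/cmH2O = 0.2496 s.
Fraction remaining at end-expiration = e^(−Te/τ) = e^(−0.34/0.2496) = 0.2561 → 25.61%.

25.6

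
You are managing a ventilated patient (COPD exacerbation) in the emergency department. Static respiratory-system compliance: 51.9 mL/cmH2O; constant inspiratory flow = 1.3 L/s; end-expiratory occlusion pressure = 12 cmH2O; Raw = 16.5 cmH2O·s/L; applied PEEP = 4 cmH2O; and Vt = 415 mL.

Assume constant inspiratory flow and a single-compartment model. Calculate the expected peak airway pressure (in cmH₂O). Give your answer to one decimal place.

Total PEEP = 12 cmH2O (set 4 + intrinsic 8); this is the baseline alveolar pressure.
Equation of motion (constant flow): PIP = Vt/C + R·V̇ + PEEP.
PIP = 415/51.9 + 16.5×1.3 + 12 = 7.996 + 21.45 + 12 = 41.446 cmH2O.

41.4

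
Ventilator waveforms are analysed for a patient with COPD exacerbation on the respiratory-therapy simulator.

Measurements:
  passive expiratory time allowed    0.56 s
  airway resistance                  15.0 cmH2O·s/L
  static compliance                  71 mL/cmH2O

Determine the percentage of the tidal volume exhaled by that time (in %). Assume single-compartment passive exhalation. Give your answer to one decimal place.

40.9

τ = R × C = 15.0 × 71 mL/cmH2O = 15.0 × 0.071 L/cmH2O = 1.065 s.
Passive exhalation: V(t)/V₀ = e^(−t/τ) = e^(−0.56/1.065) = 0.5911.
Fraction exhaled = 1 − 0.5911 = 0.4089 → 40.89%.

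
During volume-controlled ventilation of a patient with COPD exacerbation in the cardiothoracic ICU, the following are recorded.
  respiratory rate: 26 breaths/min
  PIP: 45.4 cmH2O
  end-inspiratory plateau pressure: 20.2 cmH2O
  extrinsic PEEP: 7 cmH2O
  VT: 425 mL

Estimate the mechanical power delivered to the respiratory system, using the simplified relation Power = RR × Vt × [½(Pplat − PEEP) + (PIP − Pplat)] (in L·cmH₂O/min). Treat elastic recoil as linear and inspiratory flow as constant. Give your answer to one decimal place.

Per-breath work = Vt × [½(Pplat−PEEP) + (PIP−Pplat)] = 0.425 × [0.5×13.2 + 25.2] = 0.425 × 31.8 = 13.515 L·cmH2O.
Power = 26 × 13.515 = 351.39 L·cmH2O/min.

351.4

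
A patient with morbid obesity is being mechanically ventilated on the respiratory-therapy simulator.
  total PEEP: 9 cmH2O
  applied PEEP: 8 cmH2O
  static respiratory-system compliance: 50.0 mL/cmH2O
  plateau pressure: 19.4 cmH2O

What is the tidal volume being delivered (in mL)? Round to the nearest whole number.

520

End-expiratory occlusion gives total PEEP = 9 cmH2O (intrinsic PEEP = 9 − 8 = 1). Use total PEEP for the elastic gradient.
Vt = Cstat × (Pplat − PEEPtotal) = 50.0 × (19.4 − 9) = 50.0 × 10.4 = 520.0 mL.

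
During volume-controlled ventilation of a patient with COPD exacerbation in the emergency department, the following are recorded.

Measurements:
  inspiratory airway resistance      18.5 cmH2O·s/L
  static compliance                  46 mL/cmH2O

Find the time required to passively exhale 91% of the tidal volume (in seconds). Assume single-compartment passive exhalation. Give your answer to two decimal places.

τ = R × C = 18.5 × 46 mL/cmH2O = 18.5 × 0.046 L/cmH2O = 0.851 s.
Exhaled fraction f = 1 − e^(−t/τ) → t = −τ·ln(1 − f) = −0.851·ln(0.09) = 2.049 s.

2.05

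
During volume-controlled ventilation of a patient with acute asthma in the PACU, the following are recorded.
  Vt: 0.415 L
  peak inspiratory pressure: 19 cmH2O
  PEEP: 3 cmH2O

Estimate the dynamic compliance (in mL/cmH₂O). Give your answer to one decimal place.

25.9

Dynamic compliance = Vt / (PIP − PEEP) = 415 / (19 − 3) = 415 / 16.0 = 25.938 mL/cmH2O.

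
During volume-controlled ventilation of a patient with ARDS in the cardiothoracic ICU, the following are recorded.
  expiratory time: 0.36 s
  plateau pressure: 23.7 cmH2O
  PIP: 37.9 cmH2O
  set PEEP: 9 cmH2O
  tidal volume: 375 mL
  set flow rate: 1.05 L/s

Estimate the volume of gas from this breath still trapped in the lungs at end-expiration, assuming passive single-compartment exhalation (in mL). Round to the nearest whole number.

R = (PIP − Pplat)/V̇ = (37.9 − 23.7) / 1.05 = 14.2/1.05 = 13.524 cmH2O·s/L.
C = Vt/(Pplat − PEEP) = 375.0 / (23.7 − 9) = 375.0/14.7 = 25.51 mL/cmH2O.
τ = R × C = 13.524 × 0.02551 L/cmH2O = 0.345 s.
Fraction remaining = e^(−Te/τ) = e^(−0.36/0.345) = 0.3522.
Trapped volume = 375.0 × 0.3522 = 132.08 mL.

132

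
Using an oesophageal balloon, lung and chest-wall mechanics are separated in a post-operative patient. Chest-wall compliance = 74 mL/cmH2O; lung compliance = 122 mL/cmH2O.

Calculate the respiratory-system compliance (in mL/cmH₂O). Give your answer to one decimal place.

46.1

Lung and chest wall are elastances in series: 1/Crs = 1/CL + 1/Ccw.
1/Crs = 1/122 + 1/74 = 0.02171.
Crs = 46.062 mL/cmH2O.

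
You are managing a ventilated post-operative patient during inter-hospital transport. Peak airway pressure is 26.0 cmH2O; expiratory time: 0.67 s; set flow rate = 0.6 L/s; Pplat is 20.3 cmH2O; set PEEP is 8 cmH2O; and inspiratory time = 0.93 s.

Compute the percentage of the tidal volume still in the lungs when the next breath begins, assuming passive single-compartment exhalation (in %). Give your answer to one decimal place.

Vt = flow × Ti = 0.6 L/s × 0.93 s × 1000 mL/L = 558.0 mL.
R = (PIP − Pplat)/V̇ = (26.0 − 20.3) / 0.6 = 5.7/0.6 = 9.5 cmH2O·s/L.
C = Vt/(Pplat − PEEP) = 558.0 / (20.3 − 8) = 558.0/12.3 = 45.366 mL/cmH2O.
τ = R × C = 9.5 × 0.04537 L/cmH2O = 0.431 s.
Fraction remaining at end-expiration = e^(−Te/τ) = e^(−0.67/0.431) = 0.2113 → 21.13%.

21.1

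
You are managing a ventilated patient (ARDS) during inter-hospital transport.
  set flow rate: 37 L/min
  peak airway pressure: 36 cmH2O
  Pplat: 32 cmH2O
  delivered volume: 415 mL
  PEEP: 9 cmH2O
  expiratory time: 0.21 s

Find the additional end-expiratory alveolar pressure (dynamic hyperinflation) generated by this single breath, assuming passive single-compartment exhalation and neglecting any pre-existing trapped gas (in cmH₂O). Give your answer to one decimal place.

3.8

Flow: 37 L/min ÷ 60 = 0.6167 L/s.
R = (PIP − Pplat)/V̇ = (36 − 32) / 0.6167 = 4.0/0.6167 = 6.486 cmH2O·s/L.
C = Vt/(Pplat − PEEP) = 415.0 / (32 − 9) = 415.0/23.0 = 18.043 mL/cmH2O.
τ = R × C = 6.486 × 0.01804 L/cmH2O = 0.117 s.
Fraction remaining = e^(−Te/τ) = e^(−0.21/0.117) = 0.1661; trapped volume = 415.0 × 0.1661 = 68.932 mL.
Additional alveolar pressure from trapping ≈ V_trapped / C = 68.932 / 18.043 = 3.82 cmH2O.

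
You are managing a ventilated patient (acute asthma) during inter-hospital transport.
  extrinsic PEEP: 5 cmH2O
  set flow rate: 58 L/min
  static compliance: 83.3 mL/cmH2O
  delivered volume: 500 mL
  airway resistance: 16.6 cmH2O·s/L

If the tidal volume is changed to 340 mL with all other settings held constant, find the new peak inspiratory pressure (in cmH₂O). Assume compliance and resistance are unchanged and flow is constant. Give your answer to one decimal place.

25.1

Flow: 58 L/min ÷ 60 = 0.9667 L/s.
PIP = Vt/C + R·V̇ + PEEP (constant-flow equation of motion).
Only the elastic term changes: ΔPIP = ΔVt / C = (340 − 500) / 83.3 = -1.921 cmH2O.
Original PIP = 500/83.3 + 16.6×0.9667 + 5 = 27.05 cmH2O; new PIP = 27.05 + (-1.921) = 25.129 cmH2O.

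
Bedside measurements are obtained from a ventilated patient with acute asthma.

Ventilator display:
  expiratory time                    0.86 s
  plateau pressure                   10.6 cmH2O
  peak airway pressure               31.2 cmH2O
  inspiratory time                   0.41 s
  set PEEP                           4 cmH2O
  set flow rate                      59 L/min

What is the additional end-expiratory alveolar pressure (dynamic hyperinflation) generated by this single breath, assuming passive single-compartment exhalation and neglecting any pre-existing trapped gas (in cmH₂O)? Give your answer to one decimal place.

3.4

Flow: 59 L/min ÷ 60 = 0.9833 L/s.
Vt = flow × Ti = 0.9833 L/s × 0.41 s × 1000 mL/L = 403.15 mL.
R = (PIP − Pplat)/V̇ = (31.2 − 10.6) / 0.9833 = 20.6/0.9833 = 20.95 cmH2O·s/L.
C = Vt/(Pplat − PEEP) = 403.15 / (10.6 − 4) = 403.15/6.6 = 61.083 mL/cmH2O.
τ = R × C = 20.95 × 0.06108 L/cmH2O = 1.28 s.
Fraction remaining = e^(−Te/τ) = e^(−0.86/1.28) = 0.5108; trapped volume = 403.15 × 0.5108 = 205.93 mL.
Additional alveolar pressure from trapping ≈ V_trapped / C = 205.93 / 61.083 = 3.371 cmH2O.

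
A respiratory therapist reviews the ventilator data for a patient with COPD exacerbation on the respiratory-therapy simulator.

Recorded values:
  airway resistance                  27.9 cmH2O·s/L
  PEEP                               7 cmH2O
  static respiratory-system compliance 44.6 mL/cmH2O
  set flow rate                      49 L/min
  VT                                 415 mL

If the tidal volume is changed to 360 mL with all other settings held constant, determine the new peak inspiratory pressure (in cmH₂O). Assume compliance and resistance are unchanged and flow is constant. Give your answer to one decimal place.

Flow: 49 L/min ÷ 60 = 0.8167 L/s.
PIP = Vt/C + R·V̇ + PEEP (constant-flow equation of motion).
Only the elastic term changes: ΔPIP = ΔVt / C = (360 − 415) / 44.6 = -1.233 cmH2O.
Original PIP = 415/44.6 + 27.9×0.8167 + 7 = 39.091 cmH2O; new PIP = 39.091 + (-1.233) = 37.858 cmH2O.

37.9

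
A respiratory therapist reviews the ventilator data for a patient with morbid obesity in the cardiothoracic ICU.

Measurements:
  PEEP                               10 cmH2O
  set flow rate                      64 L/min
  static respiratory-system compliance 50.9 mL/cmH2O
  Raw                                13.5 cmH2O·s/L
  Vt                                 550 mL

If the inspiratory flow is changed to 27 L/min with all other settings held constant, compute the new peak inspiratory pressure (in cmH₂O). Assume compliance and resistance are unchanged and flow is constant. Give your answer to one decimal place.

26.9

Flow: 64 L/min ÷ 60 = 1.0667 L/s.
New flow: 27 L/min ÷ 60 = 0.45 L/s.
PIP = Vt/C + R·V̇ + PEEP (constant-flow equation of motion).
Only the resistive term changes: ΔPIP = R × ΔV̇ = 13.5 × (0.45 − 1.0667) = 13.5 × -0.6167 = -8.325 cmH2O.
Original PIP = 550/50.9 + 13.5×1.0667 + 10 = 35.206 cmH2O; new PIP = 35.206 + (-8.325) = 26.881 cmH2O.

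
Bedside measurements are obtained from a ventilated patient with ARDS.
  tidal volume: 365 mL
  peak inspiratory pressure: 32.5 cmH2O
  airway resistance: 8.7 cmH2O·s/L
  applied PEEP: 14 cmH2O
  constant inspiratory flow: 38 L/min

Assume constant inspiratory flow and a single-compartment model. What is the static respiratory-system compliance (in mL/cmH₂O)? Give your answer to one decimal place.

28.1

Flow: 38 L/min ÷ 60 = 0.6333 L/s.
Equation of motion (constant flow): PIP = Vt/C + R·V̇ + PEEP.
Vt/C = PIP − R·V̇ − PEEP = 32.5 − 8.7×0.6333 − 14 = 32.5 − 5.51 − 14 = 12.99 cmH2O.
C = Vt / 12.99 = 365 / 12.99 = 28.099 mL/cmH2O.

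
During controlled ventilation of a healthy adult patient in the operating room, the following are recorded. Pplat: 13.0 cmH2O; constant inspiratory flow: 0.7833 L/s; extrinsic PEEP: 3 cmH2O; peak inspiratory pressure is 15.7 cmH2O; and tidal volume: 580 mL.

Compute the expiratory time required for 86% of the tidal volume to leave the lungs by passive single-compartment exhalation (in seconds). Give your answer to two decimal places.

0.39

R = (PIP − Pplat)/V̇ = (15.7 − 13.0) / 0.7833 = 2.7/0.7833 = 3.447 cmH2O·s/L.
C = Vt/(Pplat − PEEP) = 580.0 / (13.0 − 3) = 580.0/10.0 = 58.0 mL/cmH2O.
τ = R × C = 3.447 × 0.058 L/cmH2O = 0.1999 s.
t = −τ·ln(1 − 0.86) = −0.1999·ln(0.14) = 0.393 s.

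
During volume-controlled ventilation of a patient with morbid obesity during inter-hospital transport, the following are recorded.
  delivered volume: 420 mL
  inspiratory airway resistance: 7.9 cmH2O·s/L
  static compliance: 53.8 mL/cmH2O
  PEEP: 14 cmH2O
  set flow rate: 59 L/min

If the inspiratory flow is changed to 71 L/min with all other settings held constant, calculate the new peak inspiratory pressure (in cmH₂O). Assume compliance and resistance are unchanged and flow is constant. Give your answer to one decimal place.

Flow: 59 L/min ÷ 60 = 0.9833 L/s.
New flow: 71 L/min ÷ 60 = 1.1833 L/s.
PIP = Vt/C + R·V̇ + PEEP (constant-flow equation of motion).
Only the resistive term changes: ΔPIP = R × ΔV̇ = 7.9 × (1.1833 − 0.9833) = 7.9 × 0.2 = 1.58 cmH2O.
Original PIP = 420/53.8 + 7.9×0.9833 + 14 = 29.575 cmH2O; new PIP = 29.575 + (1.58) = 31.155 cmH2O.

31.2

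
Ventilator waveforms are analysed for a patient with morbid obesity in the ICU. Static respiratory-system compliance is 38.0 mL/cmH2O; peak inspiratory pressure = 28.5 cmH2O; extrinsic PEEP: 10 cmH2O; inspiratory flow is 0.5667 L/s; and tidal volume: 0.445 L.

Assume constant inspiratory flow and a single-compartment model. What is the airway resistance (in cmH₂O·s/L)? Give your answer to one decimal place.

Equation of motion (constant flow): PIP = Vt/C + R·V̇ + PEEP.
R·V̇ = PIP − Vt/C − PEEP = 28.5 − 445/38.0 − 10 = 28.5 − 11.711 − 10 = 6.789 cmH2O.
R = 6.789 / 0.5667 = 11.98 cmH2O·s/L.

12.0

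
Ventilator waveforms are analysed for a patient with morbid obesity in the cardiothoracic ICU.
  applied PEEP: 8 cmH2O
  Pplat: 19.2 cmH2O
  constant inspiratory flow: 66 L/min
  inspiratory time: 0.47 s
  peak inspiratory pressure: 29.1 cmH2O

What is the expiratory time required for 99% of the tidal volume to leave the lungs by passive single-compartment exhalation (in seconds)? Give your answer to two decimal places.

Flow: 66 L/min ÷ 60 = 1.1 L/s.
Vt = flow × Ti = 1.1 L/s × 0.47 s × 1000 mL/L = 517.0 mL.
R = (PIP − Pplat)/V̇ = (29.1 − 19.2) / 1.1 = 9.9/1.1 = 9.0 cmH2O·s/L.
C = Vt/(Pplat − PEEP) = 517.0 / (19.2 − 8) = 517.0/11.2 = 46.161 mL/cmH2O.
τ = R × C = 9.0 × 0.04616 L/cmH2O = 0.4154 s.
t = −τ·ln(1 − 0.99) = −0.4154·ln(0.01) = 1.913 s.

1.91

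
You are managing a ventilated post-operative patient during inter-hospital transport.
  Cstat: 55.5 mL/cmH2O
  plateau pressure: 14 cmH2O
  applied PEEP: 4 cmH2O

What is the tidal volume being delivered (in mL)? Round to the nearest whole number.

Vt = Cstat × (Pplat − PEEP) = 55.5 × (14 − 4) = 55.5 × 10.0 = 555.0 mL.

555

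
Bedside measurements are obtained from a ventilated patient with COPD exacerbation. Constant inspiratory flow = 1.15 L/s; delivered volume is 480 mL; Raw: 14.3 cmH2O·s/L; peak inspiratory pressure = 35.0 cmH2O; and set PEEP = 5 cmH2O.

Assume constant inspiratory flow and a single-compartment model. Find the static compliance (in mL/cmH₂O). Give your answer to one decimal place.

35.4

Equation of motion (constant flow): PIP = Vt/C + R·V̇ + PEEP.
Vt/C = PIP − R·V̇ − PEEP = 35.0 − 14.3×1.15 − 5 = 35.0 − 16.445 − 5 = 13.555 cmH2O.
C = Vt / 13.555 = 480 / 13.555 = 35.411 mL/cmH2O.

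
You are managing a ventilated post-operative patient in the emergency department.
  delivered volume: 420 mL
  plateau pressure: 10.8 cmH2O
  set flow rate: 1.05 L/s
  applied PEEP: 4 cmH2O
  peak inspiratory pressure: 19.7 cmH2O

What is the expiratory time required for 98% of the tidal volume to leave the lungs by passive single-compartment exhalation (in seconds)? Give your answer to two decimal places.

R = (PIP − Pplat)/V̇ = (19.7 − 10.8) / 1.05 = 8.9/1.05 = 8.476 cmH2O·s/L.
C = Vt/(Pplat − PEEP) = 420.0 / (10.8 − 4) = 420.0/6.8 = 61.765 mL/cmH2O.
τ = R × C = 8.476 × 0.06177 L/cmH2O = 0.5236 s.
t = −τ·ln(1 − 0.98) = −0.5236·ln(0.02) = 2.048 s.

2.05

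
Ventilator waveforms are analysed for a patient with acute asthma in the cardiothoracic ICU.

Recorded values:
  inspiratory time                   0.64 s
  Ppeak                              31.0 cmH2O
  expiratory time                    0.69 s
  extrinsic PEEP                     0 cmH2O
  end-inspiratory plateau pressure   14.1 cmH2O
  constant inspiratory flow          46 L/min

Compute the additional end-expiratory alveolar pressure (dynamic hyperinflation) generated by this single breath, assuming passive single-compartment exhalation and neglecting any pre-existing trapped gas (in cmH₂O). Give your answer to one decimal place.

Flow: 46 L/min ÷ 60 = 0.7667 L/s.
Vt = flow × Ti = 0.7667 L/s × 0.64 s × 1000 mL/L = 490.69 mL.
R = (PIP − Pplat)/V̇ = (31.0 − 14.1) / 0.7667 = 16.9/0.7667 = 22.043 cmH2O·s/L.
C = Vt/(Pplat − PEEP) = 490.69 / (14.1 − 0) = 490.69/14.1 = 34.801 mL/cmH2O.
τ = R × C = 22.043 × 0.0348 L/cmH2O = 0.7671 s.
Fraction remaining = e^(−Te/τ) = e^(−0.69/0.7671) = 0.4068; trapped volume = 490.69 × 0.4068 = 199.61 mL.
Additional alveolar pressure from trapping ≈ V_trapped / C = 199.61 / 34.801 = 5.736 cmH2O.

5.7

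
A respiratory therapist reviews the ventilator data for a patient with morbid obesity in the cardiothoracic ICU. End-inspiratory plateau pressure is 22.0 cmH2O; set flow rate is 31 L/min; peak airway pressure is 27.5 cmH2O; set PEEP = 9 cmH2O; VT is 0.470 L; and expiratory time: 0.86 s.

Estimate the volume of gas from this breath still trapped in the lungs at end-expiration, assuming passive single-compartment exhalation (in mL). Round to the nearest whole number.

50

Flow: 31 L/min ÷ 60 = 0.5167 L/s.
R = (PIP − Pplat)/V̇ = (27.5 − 22.0) / 0.5167 = 5.5/0.5167 = 10.644 cmH2O·s/L.
C = Vt/(Pplat − PEEP) = 470.0 / (22.0 − 9) = 470.0/13.0 = 36.154 mL/cmH2O.
τ = R × C = 10.644 × 0.03615 L/cmH2O = 0.3848 s.
Fraction remaining = e^(−Te/τ) = e^(−0.86/0.3848) = 0.107.
Trapped volume = 470.0 × 0.107 = 50.29 mL.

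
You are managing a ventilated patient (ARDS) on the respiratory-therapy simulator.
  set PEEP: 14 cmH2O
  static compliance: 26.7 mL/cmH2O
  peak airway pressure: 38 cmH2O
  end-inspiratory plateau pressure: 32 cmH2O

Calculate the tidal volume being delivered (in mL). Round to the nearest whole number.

481

Vt = Cstat × (Pplat − PEEP) = 26.7 × (32 − 14) = 26.7 × 18.0 = 480.6 mL.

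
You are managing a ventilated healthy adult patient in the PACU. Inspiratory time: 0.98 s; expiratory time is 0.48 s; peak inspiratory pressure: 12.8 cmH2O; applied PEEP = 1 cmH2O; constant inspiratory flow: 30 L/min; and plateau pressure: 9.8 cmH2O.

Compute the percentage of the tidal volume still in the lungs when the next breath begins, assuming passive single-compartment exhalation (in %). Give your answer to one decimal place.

23.8

Flow: 30 L/min ÷ 60 = 0.5 L/s.
Vt = flow × Ti = 0.5 L/s × 0.98 s × 1000 mL/L = 490.0 mL.
R = (PIP − Pplat)/V̇ = (12.8 − 9.8) / 0.5 = 3.0/0.5 = 6.0 cmH2O·s/L.
C = Vt/(Pplat − PEEP) = 490.0 / (9.8 − 1) = 490.0/8.8 = 55.682 mL/cmH2O.
τ = R × C = 6.0 × 0.05568 L/cmH2O = 0.3341 s.
Fraction remaining at end-expiration = e^(−Te/τ) = e^(−0.48/0.3341) = 0.2377 → 23.77%.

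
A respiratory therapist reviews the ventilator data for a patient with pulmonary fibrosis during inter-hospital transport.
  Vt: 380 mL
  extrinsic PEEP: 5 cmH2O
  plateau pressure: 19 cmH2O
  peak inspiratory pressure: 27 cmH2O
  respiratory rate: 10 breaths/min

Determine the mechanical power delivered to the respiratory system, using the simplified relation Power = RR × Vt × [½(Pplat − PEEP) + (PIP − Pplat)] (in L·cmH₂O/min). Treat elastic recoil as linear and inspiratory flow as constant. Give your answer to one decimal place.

57.0

Per-breath work = Vt × [½(Pplat−PEEP) + (PIP−Pplat)] = 0.380 × [0.5×14.0 + 8.0] = 0.380 × 15.0 = 5.7 L·cmH2O.
Power = 10 × 5.7 = 57.0 L·cmH2O/min.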